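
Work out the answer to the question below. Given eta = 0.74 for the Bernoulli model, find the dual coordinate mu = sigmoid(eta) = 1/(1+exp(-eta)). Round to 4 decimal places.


Dual coordinate (expectation parameter) for Bernoulli:
mu = 1/(1+exp(-eta)).
eta = 0.74.
exp(-eta) = exp(-0.74) = 0.477114.
mu = 1/(1+0.477114) = 0.6770

0.6770


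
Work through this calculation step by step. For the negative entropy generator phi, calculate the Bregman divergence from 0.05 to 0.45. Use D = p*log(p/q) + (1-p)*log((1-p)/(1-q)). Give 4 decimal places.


Bregman divergence with negative entropy generator:
D = p*log(p/q) + (1-p)*log((1-p)/(1-q)).
p = 0.05, q = 0.45.
p*log(p/q) = 0.05*log(0.05/0.45) = -0.109861.
(1-p)*log((1-p)/(1-q)) = 0.95*log(0.95/0.55) = 0.519217.
D = -0.109861 + 0.519217 = 0.4094

0.4094


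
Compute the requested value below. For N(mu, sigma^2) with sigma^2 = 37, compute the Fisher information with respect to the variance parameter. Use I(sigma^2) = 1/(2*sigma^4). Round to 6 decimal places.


Fisher information for variance: I(sigma^2) = 1/(2*sigma^4).
sigma^2 = 37, so sigma^4 = 1369.
I = 1/(2*1369) = 1/2738 = 0.000365

0.000365


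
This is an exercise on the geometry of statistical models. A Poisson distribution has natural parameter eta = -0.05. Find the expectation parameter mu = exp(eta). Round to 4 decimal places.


Expectation parameter for Poisson exponential family:
mu = exp(eta).
eta = -0.05.
mu = exp(-0.05) = 0.9512

0.9512


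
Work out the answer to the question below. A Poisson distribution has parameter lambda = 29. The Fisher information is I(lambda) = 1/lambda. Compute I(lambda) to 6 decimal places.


Fisher information for Poisson: I(lambda) = 1/lambda.
lambda = 29.
I(lambda) = 1/29 = 0.034483

0.034483


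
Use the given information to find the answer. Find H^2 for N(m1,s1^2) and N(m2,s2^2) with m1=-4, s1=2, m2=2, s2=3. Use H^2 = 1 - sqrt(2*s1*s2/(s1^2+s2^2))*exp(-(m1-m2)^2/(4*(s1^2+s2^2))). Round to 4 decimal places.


Squared Hellinger distance for Gaussians:
H^2 = 1 - sqrt(2*s1*s2/(s1^2+s2^2)) * exp(-(m1-m2)^2/(4*(s1^2+s2^2))).
s1^2 = 4, s2^2 = 9, s1^2+s2^2 = 13.
sqrt(2*2*3/(13)) = 0.960769.
(m1-m2)^2 = (-6)^2 = 36.
exp(-36/(4*13)) = exp(-0.692308) = 0.50042.
H^2 = 1 - 0.960769*0.50042 = 0.5192

0.5192


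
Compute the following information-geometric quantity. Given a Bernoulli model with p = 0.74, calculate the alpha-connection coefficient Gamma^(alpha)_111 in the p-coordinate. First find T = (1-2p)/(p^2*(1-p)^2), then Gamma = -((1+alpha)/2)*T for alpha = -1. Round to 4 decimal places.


Skewness (Amari-Chentsov) tensor: T = (1-2p)/(p^2*(1-p)^2).
p = 0.74, 1-2p = -0.48, p^2 = 0.5476, (1-p)^2 = 0.0676.
T = -0.48/(0.5476 * 0.0676) = -12.966749.
In the p-coordinate, Gamma^(alpha) = Gamma^(0) - (alpha/2)*T with Gamma^(0) = (1/2)*g'(p) = -T/2,
so Gamma^(alpha) = -((1+alpha)/2)*T.
alpha = -1, -(1+alpha)/2 = 0.0.
Gamma = 0.0 * -12.966749 = 0.0000

0.0000


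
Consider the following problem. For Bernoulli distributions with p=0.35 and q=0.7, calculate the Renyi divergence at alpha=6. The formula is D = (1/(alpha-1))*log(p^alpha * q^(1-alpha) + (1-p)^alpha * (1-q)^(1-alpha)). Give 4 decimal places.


Renyi divergence of order alpha between Bernoulli distributions:
D = (1/(alpha-1))*log(p^alpha * q^(1-alpha) + (1-p)^alpha * (1-q)^(1-alpha)).
alpha = 6, p = 0.35, q = 0.7.
p^alpha * q^(1-alpha) = 0.35^6 * 0.7^-5 = 0.010938.
(1-p)^alpha * (1-q)^(1-alpha) = 0.65^6 * 0.3^-5 = 31.036581.
sum = 0.010938 + 31.036581 = 31.047518.
D = (1/5)*log(31.047518) = 0.6871

0.6871


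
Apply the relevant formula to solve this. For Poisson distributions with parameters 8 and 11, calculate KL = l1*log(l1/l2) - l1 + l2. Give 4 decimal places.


KL divergence for Poisson:
KL = l1*log(l1/l2) - l1 + l2.
l1 = 8, l2 = 11.
log(8/11) = -0.318454.
l1*log(l1/l2) = 8 * -0.318454 = -2.54763.
KL = -2.54763 - 8 + 11 = 0.4524

0.4524


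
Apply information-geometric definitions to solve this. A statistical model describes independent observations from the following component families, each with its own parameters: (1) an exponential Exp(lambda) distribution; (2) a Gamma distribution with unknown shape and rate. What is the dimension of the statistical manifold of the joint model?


The dimension of a statistical manifold equals the number of free
(independent) real parameters of the model. For a product of independent
blocks the parameter counts add.
- exponential (lambda): 1.
- Gamma (shape, rate): 2.
Total = 1 + 2 = 3.
Dimension = 3

3


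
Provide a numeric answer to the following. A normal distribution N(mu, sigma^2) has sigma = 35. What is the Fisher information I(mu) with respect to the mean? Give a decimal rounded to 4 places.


The Fisher information for the mean of a normal distribution is I(mu) = 1/sigma^2.
sigma = 35, so sigma^2 = 1225.
I(mu) = 1/1225 = 0.0008

0.0008


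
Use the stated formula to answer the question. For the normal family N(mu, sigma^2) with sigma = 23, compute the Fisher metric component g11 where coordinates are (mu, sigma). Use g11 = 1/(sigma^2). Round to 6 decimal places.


For the 2-parameter normal family, the Fisher metric has:
  g11 = 1/sigma^2, g22 = 2/sigma^2.
sigma = 23, sigma^2 = 529.
g11 = 0.001890

0.001890


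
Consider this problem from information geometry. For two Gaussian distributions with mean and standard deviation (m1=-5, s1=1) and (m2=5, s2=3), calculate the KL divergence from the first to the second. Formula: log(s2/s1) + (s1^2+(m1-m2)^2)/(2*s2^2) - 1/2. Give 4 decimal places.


KL divergence between normal distributions:
KL = log(s2/s1) + (s1^2 + (m1-m2)^2)/(2*s2^2) - 1/2.
log(3/1) = 1.098612.
(1^2 + (-5-5)^2)/(2*3^2) = (1 + 100)/18 = 5.611111.
KL = 1.098612 + 5.611111 - 0.5 = 6.2097

6.2097


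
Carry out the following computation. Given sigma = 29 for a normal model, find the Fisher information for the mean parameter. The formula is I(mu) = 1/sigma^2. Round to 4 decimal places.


The Fisher information for the mean of a normal distribution is I(mu) = 1/sigma^2.
sigma = 29, so sigma^2 = 841.
I(mu) = 1/841 = 0.0012

0.0012


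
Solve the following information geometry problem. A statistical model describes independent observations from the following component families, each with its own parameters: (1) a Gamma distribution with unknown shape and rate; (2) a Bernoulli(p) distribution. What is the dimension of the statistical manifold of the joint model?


The dimension of a statistical manifold equals the number of free
(independent) real parameters of the model. For a product of independent
blocks the parameter counts add.
- Gamma (shape, rate): 2.
- Bernoulli (p): 1.
Total = 2 + 1 = 3.
Dimension = 3

3


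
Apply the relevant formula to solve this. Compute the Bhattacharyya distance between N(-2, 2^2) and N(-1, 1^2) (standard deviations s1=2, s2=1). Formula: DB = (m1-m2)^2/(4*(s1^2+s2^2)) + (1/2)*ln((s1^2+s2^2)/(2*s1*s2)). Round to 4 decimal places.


Bhattacharyya distance between two Gaussians:
DB = (m1-m2)^2/(4*(s1^2+s2^2)) + (1/2)*ln((s1^2+s2^2)/(2*s1*s2)).
(m1-m2)^2 = (-1)^2 = 1.
s1^2+s2^2 = 4 + 1 = 5.
term1 = 1/20 = 0.05.
term2 = 0.5*ln(5/4.0) = 0.111572.
DB = 0.05 + 0.111572 = 0.1616

0.1616


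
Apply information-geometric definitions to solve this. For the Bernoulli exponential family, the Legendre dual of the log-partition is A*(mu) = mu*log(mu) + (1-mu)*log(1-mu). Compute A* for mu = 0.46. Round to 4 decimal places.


Legendre transform for Bernoulli:
A*(mu) = mu*log(mu) + (1-mu)*log(1-mu).
mu = 0.46, 1-mu = 0.54.
mu*log(mu) = 0.46*log(0.46) = -0.357203.
(1-mu)*log(1-mu) = 0.54*log(0.54) = -0.332741.
A* = -0.357203 + -0.332741 = -0.6899

-0.6899


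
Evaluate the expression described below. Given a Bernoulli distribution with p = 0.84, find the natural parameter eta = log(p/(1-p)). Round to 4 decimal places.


Natural parameter for Bernoulli: eta = log(p/(1-p)).
p = 0.84, 1-p = 0.16.
p/(1-p) = 5.25.
eta = log(5.25) = 1.6582

1.6582


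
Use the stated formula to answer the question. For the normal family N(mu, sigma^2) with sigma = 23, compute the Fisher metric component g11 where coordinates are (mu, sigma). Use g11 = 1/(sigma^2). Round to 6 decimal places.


For the 2-parameter normal family, the Fisher metric has:
  g11 = 1/sigma^2, g22 = 2/sigma^2.
sigma = 23, sigma^2 = 529.
g11 = 0.001890

0.001890


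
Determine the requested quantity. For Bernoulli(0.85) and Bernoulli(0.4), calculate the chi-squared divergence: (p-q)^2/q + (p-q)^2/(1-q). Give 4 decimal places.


Chi-squared divergence between Bernoulli distributions:
chi^2 = (p-q)^2/q + (p-q)^2/(1-q).
p = 0.85, q = 0.4, p-q = 0.45.
(p-q)^2 = 0.2025.
term1 = 0.2025/0.4 = 0.50625.
term2 = 0.2025/0.6 = 0.3375.
chi^2 = 0.50625 + 0.3375 = 0.8437

0.8437


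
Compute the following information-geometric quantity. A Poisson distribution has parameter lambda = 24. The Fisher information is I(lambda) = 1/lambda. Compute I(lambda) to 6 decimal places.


Fisher information for Poisson: I(lambda) = 1/lambda.
lambda = 24.
I(lambda) = 1/24 = 0.041667

0.041667


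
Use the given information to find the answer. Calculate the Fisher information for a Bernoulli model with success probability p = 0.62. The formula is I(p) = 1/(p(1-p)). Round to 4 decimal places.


For Bernoulli(p), Fisher information is I(p) = 1/(p*(1-p)).
p = 0.62, 1-p = 0.38.
p*(1-p) = 0.2356.
I(p) = 1/0.2356 = 4.2445

4.2445


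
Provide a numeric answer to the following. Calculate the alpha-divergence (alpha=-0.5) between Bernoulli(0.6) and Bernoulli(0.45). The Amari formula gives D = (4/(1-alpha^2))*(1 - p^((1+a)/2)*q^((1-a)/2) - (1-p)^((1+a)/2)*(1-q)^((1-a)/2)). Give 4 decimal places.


Amari alpha-divergence:
D = (4/(1-alpha^2))*(1 - p^((1+a)/2)*q^((1-a)/2) - (1-p)^((1+a)/2)*(1-q)^((1-a)/2)).
alpha = -0.5, p = 0.6, q = 0.45.
e1 = (1+alpha)/2 = 0.25, e2 = (1-alpha)/2 = 0.75.
t1 = p^e1 * q^e2 = 0.6^0.25 * 0.45^0.75 = 0.483556.
t2 = (1-p)^e1 * (1-q)^e2 = 0.4^0.25 * 0.55^0.75 = 0.50791.
4/(1-alpha^2) = 5.333333.
D = 5.333333*(1 - 0.483556 - 0.50791) = 0.0455

0.0455


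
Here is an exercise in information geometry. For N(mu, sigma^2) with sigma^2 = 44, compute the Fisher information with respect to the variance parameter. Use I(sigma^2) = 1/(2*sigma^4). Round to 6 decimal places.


Fisher information for variance: I(sigma^2) = 1/(2*sigma^4).
sigma^2 = 44, so sigma^4 = 1936.
I = 1/(2*1936) = 1/3872 = 0.000258

0.000258


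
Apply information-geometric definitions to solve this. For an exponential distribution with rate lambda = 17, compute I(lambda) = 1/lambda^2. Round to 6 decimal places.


Fisher information for exponential: I(lambda) = 1/lambda^2.
lambda = 17, lambda^2 = 289.
I = 1/289 = 0.003460

0.003460


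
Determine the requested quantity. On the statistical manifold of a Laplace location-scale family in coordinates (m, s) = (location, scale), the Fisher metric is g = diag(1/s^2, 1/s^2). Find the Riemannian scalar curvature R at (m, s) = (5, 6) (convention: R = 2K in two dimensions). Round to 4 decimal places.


The metric has the form g = (A dm^2 + B ds^2)/s^2 with A = 1, B = 1.
Substitute u = sqrt(A/B)*m: g = B*(du^2 + ds^2)/s^2, i.e. B times the
Poincare upper half-plane metric, which has constant Gaussian curvature -1.
Scaling a 2D metric by a constant c divides the Gaussian curvature by c,
so K = -1/B = -1/(1) = -1.0000 everywhere (the point (m, s) = (5, 6) is irrelevant:
the curvature is constant).
Scalar curvature in dimension 2: R = 2K = -2/(1) = -2.0000.

-2.0000


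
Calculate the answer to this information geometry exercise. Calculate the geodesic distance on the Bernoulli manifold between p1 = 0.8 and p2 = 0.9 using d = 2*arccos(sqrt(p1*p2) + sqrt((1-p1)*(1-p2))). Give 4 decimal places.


Geodesic distance on Bernoulli manifold:
d(p1,p2) = 2*arccos(sqrt(p1*p2) + sqrt((1-p1)*(1-p2))).
sqrt(p1*p2) = sqrt(0.8*0.9) = 0.848528.
sqrt((1-p1)*(1-p2)) = sqrt(0.2*0.1) = 0.141421.
arg = 0.848528 + 0.141421 = 0.989949.
d = 2*arccos(0.989949) = 0.2838

0.2838


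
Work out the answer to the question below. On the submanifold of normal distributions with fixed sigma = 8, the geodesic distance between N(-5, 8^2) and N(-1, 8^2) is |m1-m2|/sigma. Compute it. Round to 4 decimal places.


On the fixed-variance normal subfamily, geodesic distance = |m1-m2|/sigma.
|-5 - -1| = 4.
sigma = 8.
d = 4/8 = 0.5000

0.5000


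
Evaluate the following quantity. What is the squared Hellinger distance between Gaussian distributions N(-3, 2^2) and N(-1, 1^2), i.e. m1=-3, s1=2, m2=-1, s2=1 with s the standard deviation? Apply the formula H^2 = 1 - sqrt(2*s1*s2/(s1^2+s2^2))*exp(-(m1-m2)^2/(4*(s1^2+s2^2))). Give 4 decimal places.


Squared Hellinger distance for Gaussians:
H^2 = 1 - sqrt(2*s1*s2/(s1^2+s2^2)) * exp(-(m1-m2)^2/(4*(s1^2+s2^2))).
s1^2 = 4, s2^2 = 1, s1^2+s2^2 = 5.
sqrt(2*2*1/(5)) = 0.894427.
(m1-m2)^2 = (-2)^2 = 4.
exp(-4/(4*5)) = exp(-0.2) = 0.818731.
H^2 = 1 - 0.894427*0.818731 = 0.2677

0.2677


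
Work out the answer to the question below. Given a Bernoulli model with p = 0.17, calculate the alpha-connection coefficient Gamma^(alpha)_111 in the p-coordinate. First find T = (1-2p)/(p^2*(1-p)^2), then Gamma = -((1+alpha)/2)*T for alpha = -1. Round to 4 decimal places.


Skewness (Amari-Chentsov) tensor: T = (1-2p)/(p^2*(1-p)^2).
p = 0.17, 1-2p = 0.66, p^2 = 0.0289, (1-p)^2 = 0.6889.
T = 0.66/(0.0289 * 0.6889) = 33.150487.
In the p-coordinate, Gamma^(alpha) = Gamma^(0) - (alpha/2)*T with Gamma^(0) = (1/2)*g'(p) = -T/2,
so Gamma^(alpha) = -((1+alpha)/2)*T.
alpha = -1, -(1+alpha)/2 = 0.0.
Gamma = 0.0 * 33.150487 = 0.0000

0.0000


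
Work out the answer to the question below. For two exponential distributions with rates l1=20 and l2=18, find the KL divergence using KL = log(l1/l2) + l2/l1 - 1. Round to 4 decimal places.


KL divergence for exponential family:
KL = log(l1/l2) + l2/l1 - 1.
log(20/18) = 0.105361.
18/20 = 0.9.
KL = 0.105361 + 0.9 - 1 = 0.0054

0.0054


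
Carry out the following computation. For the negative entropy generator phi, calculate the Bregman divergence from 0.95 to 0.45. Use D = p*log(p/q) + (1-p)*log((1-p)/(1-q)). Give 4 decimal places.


Bregman divergence with negative entropy generator:
D = p*log(p/q) + (1-p)*log((1-p)/(1-q)).
p = 0.95, q = 0.45.
p*log(p/q) = 0.95*log(0.95/0.45) = 0.709854.
(1-p)*log((1-p)/(1-q)) = 0.05*log(0.05/0.55) = -0.119895.
D = 0.709854 + -0.119895 = 0.5900

0.5900


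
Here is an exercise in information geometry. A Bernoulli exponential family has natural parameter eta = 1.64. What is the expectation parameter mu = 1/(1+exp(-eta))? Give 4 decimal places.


Dual coordinate (expectation parameter) for Bernoulli:
mu = 1/(1+exp(-eta)).
eta = 1.64.
exp(-eta) = exp(-1.64) = 0.19398.
mu = 1/(1+0.19398) = 0.8375

0.8375


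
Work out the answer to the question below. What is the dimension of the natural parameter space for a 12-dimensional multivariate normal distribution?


Exponential family dimension calculation:
For 12-dim MVN: mean has 12 params, covariance has 12*13/2 = 78 unique entries.
Total dim = 12 + 78 = 90.

90


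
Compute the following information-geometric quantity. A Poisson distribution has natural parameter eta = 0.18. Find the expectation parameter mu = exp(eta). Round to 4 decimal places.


Expectation parameter for Poisson exponential family:
mu = exp(eta).
eta = 0.18.
mu = exp(0.18) = 1.1972

1.1972


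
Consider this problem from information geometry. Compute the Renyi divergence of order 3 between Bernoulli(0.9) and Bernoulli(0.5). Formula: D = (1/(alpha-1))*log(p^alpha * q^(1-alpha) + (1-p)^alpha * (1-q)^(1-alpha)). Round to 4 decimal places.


Renyi divergence of order alpha between Bernoulli distributions:
D = (1/(alpha-1))*log(p^alpha * q^(1-alpha) + (1-p)^alpha * (1-q)^(1-alpha)).
alpha = 3, p = 0.9, q = 0.5.
p^alpha * q^(1-alpha) = 0.9^3 * 0.5^-2 = 2.916.
(1-p)^alpha * (1-q)^(1-alpha) = 0.1^3 * 0.5^-2 = 0.004.
sum = 2.916 + 0.004 = 2.92.
D = (1/2)*log(2.92) = 0.5358

0.5358


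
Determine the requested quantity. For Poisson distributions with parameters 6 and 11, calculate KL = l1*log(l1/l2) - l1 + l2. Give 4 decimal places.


KL divergence for Poisson:
KL = l1*log(l1/l2) - l1 + l2.
l1 = 6, l2 = 11.
log(6/11) = -0.606136.
l1*log(l1/l2) = 6 * -0.606136 = -3.636815.
KL = -3.636815 - 6 + 11 = 1.3632

1.3632


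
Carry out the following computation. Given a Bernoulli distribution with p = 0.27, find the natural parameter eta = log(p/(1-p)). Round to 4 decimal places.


Natural parameter for Bernoulli: eta = log(p/(1-p)).
p = 0.27, 1-p = 0.73.
p/(1-p) = 0.369863.
eta = log(0.369863) = -0.9946

-0.9946


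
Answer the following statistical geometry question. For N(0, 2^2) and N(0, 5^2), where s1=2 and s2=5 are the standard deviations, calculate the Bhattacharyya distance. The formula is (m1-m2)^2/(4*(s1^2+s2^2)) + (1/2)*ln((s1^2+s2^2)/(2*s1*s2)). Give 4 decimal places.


Bhattacharyya distance between two Gaussians:
DB = (m1-m2)^2/(4*(s1^2+s2^2)) + (1/2)*ln((s1^2+s2^2)/(2*s1*s2)).
(m1-m2)^2 = (0)^2 = 0.
s1^2+s2^2 = 4 + 25 = 29.
term1 = 0/116 = 0.0.
term2 = 0.5*ln(29/20.0) = 0.185782.
DB = 0.0 + 0.185782 = 0.1858

0.1858


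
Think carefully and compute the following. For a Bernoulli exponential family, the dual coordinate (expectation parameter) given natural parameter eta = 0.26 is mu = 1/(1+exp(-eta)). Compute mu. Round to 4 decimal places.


Dual coordinate (expectation parameter) for Bernoulli:
mu = 1/(1+exp(-eta)).
eta = 0.26.
exp(-eta) = exp(-0.26) = 0.771052.
mu = 1/(1+0.771052) = 0.5646

0.5646


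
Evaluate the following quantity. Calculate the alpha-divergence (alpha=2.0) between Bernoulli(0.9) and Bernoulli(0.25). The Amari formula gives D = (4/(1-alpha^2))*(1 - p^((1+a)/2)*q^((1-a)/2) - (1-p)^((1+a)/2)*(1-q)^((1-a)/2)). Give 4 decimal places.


Amari alpha-divergence:
D = (4/(1-alpha^2))*(1 - p^((1+a)/2)*q^((1-a)/2) - (1-p)^((1+a)/2)*(1-q)^((1-a)/2)).
alpha = 2.0, p = 0.9, q = 0.25.
e1 = (1+alpha)/2 = 1.5, e2 = (1-alpha)/2 = -0.5.
t1 = p^e1 * q^e2 = 0.9^1.5 * 0.25^-0.5 = 1.70763.
t2 = (1-p)^e1 * (1-q)^e2 = 0.1^1.5 * 0.75^-0.5 = 0.036515.
4/(1-alpha^2) = -1.333333.
D = -1.333333*(1 - 1.70763 - 0.036515) = 0.9922

0.9922


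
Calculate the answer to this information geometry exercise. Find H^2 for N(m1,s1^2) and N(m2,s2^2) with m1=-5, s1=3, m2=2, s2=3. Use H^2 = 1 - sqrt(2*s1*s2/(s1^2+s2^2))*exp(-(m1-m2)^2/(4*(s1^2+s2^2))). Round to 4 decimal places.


Squared Hellinger distance for Gaussians:
H^2 = 1 - sqrt(2*s1*s2/(s1^2+s2^2)) * exp(-(m1-m2)^2/(4*(s1^2+s2^2))).
s1^2 = 9, s2^2 = 9, s1^2+s2^2 = 18.
sqrt(2*3*3/(18)) = 1.0.
(m1-m2)^2 = (-7)^2 = 49.
exp(-49/(4*18)) = exp(-0.680556) = 0.506336.
H^2 = 1 - 1.0*0.506336 = 0.4937

0.4937


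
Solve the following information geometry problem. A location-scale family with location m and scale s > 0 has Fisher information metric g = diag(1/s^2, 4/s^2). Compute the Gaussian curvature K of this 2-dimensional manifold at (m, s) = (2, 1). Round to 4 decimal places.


The metric has the form g = (A dm^2 + B ds^2)/s^2 with A = 1, B = 4.
Substitute u = sqrt(A/B)*m: g = B*(du^2 + ds^2)/s^2, i.e. B times the
Poincare upper half-plane metric, which has constant Gaussian curvature -1.
Scaling a 2D metric by a constant c divides the Gaussian curvature by c,
so K = -1/B = -1/(4) = -0.2500 everywhere (the point (m, s) = (2, 1) is irrelevant:
the curvature is constant).
The requested Gaussian curvature is K = -0.2500.

-0.2500


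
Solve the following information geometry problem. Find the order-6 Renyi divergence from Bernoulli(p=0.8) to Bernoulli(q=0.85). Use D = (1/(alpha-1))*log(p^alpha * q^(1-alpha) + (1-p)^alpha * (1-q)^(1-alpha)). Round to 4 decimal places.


Renyi divergence of order alpha between Bernoulli distributions:
D = (1/(alpha-1))*log(p^alpha * q^(1-alpha) + (1-p)^alpha * (1-q)^(1-alpha)).
alpha = 6, p = 0.8, q = 0.85.
p^alpha * q^(1-alpha) = 0.8^6 * 0.85^-5 = 0.590807.
(1-p)^alpha * (1-q)^(1-alpha) = 0.2^6 * 0.15^-5 = 0.842798.
sum = 0.590807 + 0.842798 = 1.433605.
D = (1/5)*log(1.433605) = 0.0720

0.0720


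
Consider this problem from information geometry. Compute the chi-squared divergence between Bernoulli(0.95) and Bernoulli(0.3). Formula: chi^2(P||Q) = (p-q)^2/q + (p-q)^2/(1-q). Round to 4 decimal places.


Chi-squared divergence between Bernoulli distributions:
chi^2 = (p-q)^2/q + (p-q)^2/(1-q).
p = 0.95, q = 0.3, p-q = 0.65.
(p-q)^2 = 0.4225.
term1 = 0.4225/0.3 = 1.408333.
term2 = 0.4225/0.7 = 0.603571.
chi^2 = 1.408333 + 0.603571 = 2.0119

2.0119


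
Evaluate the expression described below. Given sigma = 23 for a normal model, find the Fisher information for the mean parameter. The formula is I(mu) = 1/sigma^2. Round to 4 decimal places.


The Fisher information for the mean of a normal distribution is I(mu) = 1/sigma^2.
sigma = 23, so sigma^2 = 529.
I(mu) = 1/529 = 0.0019

0.0019


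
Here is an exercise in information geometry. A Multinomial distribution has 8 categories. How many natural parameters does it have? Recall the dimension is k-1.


Exponential family dimension calculation:
For Multinomial with k=8 categories, dim = k-1 = 7.

7


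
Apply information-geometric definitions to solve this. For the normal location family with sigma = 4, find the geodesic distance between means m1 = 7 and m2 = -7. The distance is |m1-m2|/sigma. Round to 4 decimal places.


On the fixed-variance normal subfamily, geodesic distance = |m1-m2|/sigma.
|7 - -7| = 14.
sigma = 4.
d = 14/4 = 3.5000

3.5000


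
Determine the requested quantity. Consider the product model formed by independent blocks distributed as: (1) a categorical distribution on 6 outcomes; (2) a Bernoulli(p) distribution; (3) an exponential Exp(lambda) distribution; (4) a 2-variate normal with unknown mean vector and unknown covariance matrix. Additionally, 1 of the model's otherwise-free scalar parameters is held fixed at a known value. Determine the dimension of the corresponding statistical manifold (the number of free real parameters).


The dimension of a statistical manifold equals the number of free
(independent) real parameters of the model. For a product of independent
blocks the parameter counts add.
- categorical on 6 outcomes (probabilities sum to 1): 6-1 = 5.
- Bernoulli (p): 1.
- exponential (lambda): 1.
- 2-variate normal: 2 (mean) + 2*3/2 = 3 (symmetric covariance) = 5.
Total = 5 + 1 + 1 + 5 = 12.
1 parameter(s) fixed at known values: 12 - 1 = 11.
Dimension = 11

11


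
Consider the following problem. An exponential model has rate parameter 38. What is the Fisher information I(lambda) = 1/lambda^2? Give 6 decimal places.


Fisher information for exponential: I(lambda) = 1/lambda^2.
lambda = 38, lambda^2 = 1444.
I = 1/1444 = 0.000693

0.000693


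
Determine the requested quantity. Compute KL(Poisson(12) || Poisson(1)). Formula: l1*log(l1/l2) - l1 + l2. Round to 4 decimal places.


KL divergence for Poisson:
KL = l1*log(l1/l2) - l1 + l2.
l1 = 12, l2 = 1.
log(12/1) = 2.484907.
l1*log(l1/l2) = 12 * 2.484907 = 29.81888.
KL = 29.81888 - 12 + 1 = 18.8189

18.8189


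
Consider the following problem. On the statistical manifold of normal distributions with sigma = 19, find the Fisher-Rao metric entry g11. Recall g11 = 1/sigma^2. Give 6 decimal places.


For the 2-parameter normal family, the Fisher metric has:
  g11 = 1/sigma^2, g22 = 2/sigma^2.
sigma = 19, sigma^2 = 361.
g11 = 0.002770

0.002770


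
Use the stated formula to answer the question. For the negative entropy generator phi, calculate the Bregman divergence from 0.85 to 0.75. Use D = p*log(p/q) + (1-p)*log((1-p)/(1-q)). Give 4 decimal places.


Bregman divergence with negative entropy generator:
D = p*log(p/q) + (1-p)*log((1-p)/(1-q)).
p = 0.85, q = 0.75.
p*log(p/q) = 0.85*log(0.85/0.75) = 0.106389.
(1-p)*log((1-p)/(1-q)) = 0.15*log(0.15/0.25) = -0.076624.
D = 0.106389 + -0.076624 = 0.0298

0.0298


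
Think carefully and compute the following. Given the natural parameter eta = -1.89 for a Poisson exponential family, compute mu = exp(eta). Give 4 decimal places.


Expectation parameter for Poisson exponential family:
mu = exp(eta).
eta = -1.89.
mu = exp(-1.89) = 0.1511

0.1511


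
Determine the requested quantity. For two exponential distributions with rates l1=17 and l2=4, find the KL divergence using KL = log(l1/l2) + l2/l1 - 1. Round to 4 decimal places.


KL divergence for exponential family:
KL = log(l1/l2) + l2/l1 - 1.
log(17/4) = 1.446919.
4/17 = 0.235294.
KL = 1.446919 + 0.235294 - 1 = 0.6822

0.6822


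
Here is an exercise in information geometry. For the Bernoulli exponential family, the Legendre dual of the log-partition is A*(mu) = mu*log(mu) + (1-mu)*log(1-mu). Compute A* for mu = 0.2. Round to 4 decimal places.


Legendre transform for Bernoulli:
A*(mu) = mu*log(mu) + (1-mu)*log(1-mu).
mu = 0.2, 1-mu = 0.8.
mu*log(mu) = 0.2*log(0.2) = -0.321888.
(1-mu)*log(1-mu) = 0.8*log(0.8) = -0.178515.
A* = -0.321888 + -0.178515 = -0.5004

-0.5004


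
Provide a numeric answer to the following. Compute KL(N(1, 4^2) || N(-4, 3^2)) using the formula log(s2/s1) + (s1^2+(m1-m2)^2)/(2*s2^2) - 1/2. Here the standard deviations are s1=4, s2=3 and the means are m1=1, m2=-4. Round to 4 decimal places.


KL divergence between normal distributions:
KL = log(s2/s1) + (s1^2 + (m1-m2)^2)/(2*s2^2) - 1/2.
log(3/4) = -0.287682.
(4^2 + (1--4)^2)/(2*3^2) = (16 + 25)/18 = 2.277778.
KL = -0.287682 + 2.277778 - 0.5 = 1.4901

1.4901


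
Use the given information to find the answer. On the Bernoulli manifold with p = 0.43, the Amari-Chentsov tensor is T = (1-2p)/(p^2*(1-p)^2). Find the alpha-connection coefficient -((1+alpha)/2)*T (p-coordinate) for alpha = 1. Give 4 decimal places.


Skewness (Amari-Chentsov) tensor: T = (1-2p)/(p^2*(1-p)^2).
p = 0.43, 1-2p = 0.14, p^2 = 0.1849, (1-p)^2 = 0.3249.
T = 0.14/(0.1849 * 0.3249) = 2.330459.
In the p-coordinate, Gamma^(alpha) = Gamma^(0) - (alpha/2)*T with Gamma^(0) = (1/2)*g'(p) = -T/2,
so Gamma^(alpha) = -((1+alpha)/2)*T.
alpha = 1, -(1+alpha)/2 = -1.0.
Gamma = -1.0 * 2.330459 = -2.3305

-2.3305


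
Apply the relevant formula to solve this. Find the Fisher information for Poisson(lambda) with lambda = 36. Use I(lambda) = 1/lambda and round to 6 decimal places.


Fisher information for Poisson: I(lambda) = 1/lambda.
lambda = 36.
I(lambda) = 1/36 = 0.027778

0.027778


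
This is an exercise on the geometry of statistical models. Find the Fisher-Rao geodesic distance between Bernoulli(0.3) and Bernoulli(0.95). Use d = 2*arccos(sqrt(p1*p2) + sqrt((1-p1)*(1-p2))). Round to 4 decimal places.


Geodesic distance on Bernoulli manifold:
d(p1,p2) = 2*arccos(sqrt(p1*p2) + sqrt((1-p1)*(1-p2))).
sqrt(p1*p2) = sqrt(0.3*0.95) = 0.533854.
sqrt((1-p1)*(1-p2)) = sqrt(0.7*0.05) = 0.187083.
arg = 0.533854 + 0.187083 = 0.720937.
d = 2*arccos(0.720937) = 1.5313

1.5313


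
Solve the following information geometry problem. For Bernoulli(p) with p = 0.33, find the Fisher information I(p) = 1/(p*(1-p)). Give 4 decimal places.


For Bernoulli(p), Fisher information is I(p) = 1/(p*(1-p)).
p = 0.33, 1-p = 0.67.
p*(1-p) = 0.2211.
I(p) = 1/0.2211 = 4.5228

4.5228


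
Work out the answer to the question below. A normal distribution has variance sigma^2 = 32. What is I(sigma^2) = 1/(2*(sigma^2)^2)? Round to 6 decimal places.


Fisher information for variance: I(sigma^2) = 1/(2*sigma^4).
sigma^2 = 32, so sigma^4 = 1024.
I = 1/(2*1024) = 1/2048 = 0.000488

0.000488


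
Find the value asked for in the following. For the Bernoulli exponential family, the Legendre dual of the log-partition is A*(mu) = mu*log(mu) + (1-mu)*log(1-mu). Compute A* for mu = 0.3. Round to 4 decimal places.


Legendre transform for Bernoulli:
A*(mu) = mu*log(mu) + (1-mu)*log(1-mu).
mu = 0.3, 1-mu = 0.7.
mu*log(mu) = 0.3*log(0.3) = -0.361192.
(1-mu)*log(1-mu) = 0.7*log(0.7) = -0.249672.
A* = -0.361192 + -0.249672 = -0.6109

-0.6109


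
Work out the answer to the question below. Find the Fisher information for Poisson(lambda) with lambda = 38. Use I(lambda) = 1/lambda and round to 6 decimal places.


Fisher information for Poisson: I(lambda) = 1/lambda.
lambda = 38.
I(lambda) = 1/38 = 0.026316

0.026316


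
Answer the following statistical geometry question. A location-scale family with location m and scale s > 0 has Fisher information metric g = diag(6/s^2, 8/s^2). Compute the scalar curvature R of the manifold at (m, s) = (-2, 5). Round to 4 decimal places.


The metric has the form g = (A dm^2 + B ds^2)/s^2 with A = 6, B = 8.
Substitute u = sqrt(A/B)*m: g = B*(du^2 + ds^2)/s^2, i.e. B times the
Poincare upper half-plane metric, which has constant Gaussian curvature -1.
Scaling a 2D metric by a constant c divides the Gaussian curvature by c,
so K = -1/B = -1/(8) = -0.1250 everywhere (the point (m, s) = (-2, 5) is irrelevant:
the curvature is constant).
Scalar curvature in dimension 2: R = 2K = -2/(8) = -0.2500.

-0.2500


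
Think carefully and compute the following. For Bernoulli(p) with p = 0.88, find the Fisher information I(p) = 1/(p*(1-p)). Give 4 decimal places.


For Bernoulli(p), Fisher information is I(p) = 1/(p*(1-p)).
p = 0.88, 1-p = 0.12.
p*(1-p) = 0.1056.
I(p) = 1/0.1056 = 9.4697

9.4697


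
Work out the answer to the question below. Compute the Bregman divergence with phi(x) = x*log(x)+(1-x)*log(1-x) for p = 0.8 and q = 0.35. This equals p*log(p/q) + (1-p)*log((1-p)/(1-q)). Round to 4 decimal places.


Bregman divergence with negative entropy generator:
D = p*log(p/q) + (1-p)*log((1-p)/(1-q)).
p = 0.8, q = 0.35.
p*log(p/q) = 0.8*log(0.8/0.35) = 0.661343.
(1-p)*log((1-p)/(1-q)) = 0.2*log(0.2/0.65) = -0.235731.
D = 0.661343 + -0.235731 = 0.4256

0.4256


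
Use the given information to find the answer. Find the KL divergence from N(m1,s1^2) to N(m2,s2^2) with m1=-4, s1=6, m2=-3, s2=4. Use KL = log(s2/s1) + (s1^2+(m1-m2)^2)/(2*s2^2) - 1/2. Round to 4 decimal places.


KL divergence between normal distributions:
KL = log(s2/s1) + (s1^2 + (m1-m2)^2)/(2*s2^2) - 1/2.
log(4/6) = -0.405465.
(6^2 + (-4--3)^2)/(2*4^2) = (36 + 1)/32 = 1.15625.
KL = -0.405465 + 1.15625 - 0.5 = 0.2508

0.2508


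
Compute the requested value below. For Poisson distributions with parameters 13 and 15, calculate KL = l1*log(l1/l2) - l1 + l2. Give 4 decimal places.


KL divergence for Poisson:
KL = l1*log(l1/l2) - l1 + l2.
l1 = 13, l2 = 15.
log(13/15) = -0.143101.
l1*log(l1/l2) = 13 * -0.143101 = -1.860311.
KL = -1.860311 - 13 + 15 = 0.1397

0.1397


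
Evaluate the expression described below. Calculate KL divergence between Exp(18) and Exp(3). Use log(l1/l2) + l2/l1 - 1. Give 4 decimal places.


KL divergence for exponential family:
KL = log(l1/l2) + l2/l1 - 1.
log(18/3) = 1.791759.
3/18 = 0.166667.
KL = 1.791759 + 0.166667 - 1 = 0.9584

0.9584


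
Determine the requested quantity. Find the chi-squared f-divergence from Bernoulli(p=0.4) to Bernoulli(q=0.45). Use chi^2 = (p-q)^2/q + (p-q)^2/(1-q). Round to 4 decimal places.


Chi-squared divergence between Bernoulli distributions:
chi^2 = (p-q)^2/q + (p-q)^2/(1-q).
p = 0.4, q = 0.45, p-q = -0.05.
(p-q)^2 = 0.0025.
term1 = 0.0025/0.45 = 0.005556.
term2 = 0.0025/0.55 = 0.004545.
chi^2 = 0.005556 + 0.004545 = 0.0101

0.0101


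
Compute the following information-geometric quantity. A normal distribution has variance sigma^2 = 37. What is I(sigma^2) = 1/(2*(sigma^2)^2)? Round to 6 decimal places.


Fisher information for variance: I(sigma^2) = 1/(2*sigma^4).
sigma^2 = 37, so sigma^4 = 1369.
I = 1/(2*1369) = 1/2738 = 0.000365

0.000365


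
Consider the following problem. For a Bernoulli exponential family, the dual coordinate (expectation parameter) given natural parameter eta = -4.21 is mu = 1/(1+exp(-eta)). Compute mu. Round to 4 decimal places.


Dual coordinate (expectation parameter) for Bernoulli:
mu = 1/(1+exp(-eta)).
eta = -4.21.
exp(-eta) = exp(4.21) = 67.35654.
mu = 1/(1+67.35654) = 0.0146

0.0146


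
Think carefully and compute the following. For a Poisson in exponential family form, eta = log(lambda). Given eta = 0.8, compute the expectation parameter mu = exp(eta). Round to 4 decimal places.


Expectation parameter for Poisson exponential family:
mu = exp(eta).
eta = 0.8.
mu = exp(0.8) = 2.2255

2.2255


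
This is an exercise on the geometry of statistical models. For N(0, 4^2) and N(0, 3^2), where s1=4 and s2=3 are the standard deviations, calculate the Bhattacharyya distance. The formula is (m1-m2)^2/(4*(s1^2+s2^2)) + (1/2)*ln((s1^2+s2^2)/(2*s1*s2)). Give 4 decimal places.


Bhattacharyya distance between two Gaussians:
DB = (m1-m2)^2/(4*(s1^2+s2^2)) + (1/2)*ln((s1^2+s2^2)/(2*s1*s2)).
(m1-m2)^2 = (0)^2 = 0.
s1^2+s2^2 = 16 + 9 = 25.
term1 = 0/100 = 0.0.
term2 = 0.5*ln(25/24.0) = 0.020411.
DB = 0.0 + 0.020411 = 0.0204

0.0204


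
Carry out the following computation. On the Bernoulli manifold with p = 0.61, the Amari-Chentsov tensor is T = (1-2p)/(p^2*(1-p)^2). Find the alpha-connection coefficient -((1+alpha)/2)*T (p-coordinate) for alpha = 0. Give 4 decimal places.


Skewness (Amari-Chentsov) tensor: T = (1-2p)/(p^2*(1-p)^2).
p = 0.61, 1-2p = -0.22, p^2 = 0.3721, (1-p)^2 = 0.1521.
T = -0.22/(0.3721 * 0.1521) = -3.887172.
In the p-coordinate, Gamma^(alpha) = Gamma^(0) - (alpha/2)*T with Gamma^(0) = (1/2)*g'(p) = -T/2,
so Gamma^(alpha) = -((1+alpha)/2)*T.
alpha = 0, -(1+alpha)/2 = -0.5.
Gamma = -0.5 * -3.887172 = 1.9436

1.9436


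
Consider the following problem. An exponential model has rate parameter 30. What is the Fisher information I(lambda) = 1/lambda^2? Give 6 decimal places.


Fisher information for exponential: I(lambda) = 1/lambda^2.
lambda = 30, lambda^2 = 900.
I = 1/900 = 0.001111

0.001111


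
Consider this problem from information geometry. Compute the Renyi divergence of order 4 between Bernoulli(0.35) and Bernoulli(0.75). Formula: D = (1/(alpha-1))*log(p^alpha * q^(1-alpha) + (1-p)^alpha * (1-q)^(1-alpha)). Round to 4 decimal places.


Renyi divergence of order alpha between Bernoulli distributions:
D = (1/(alpha-1))*log(p^alpha * q^(1-alpha) + (1-p)^alpha * (1-q)^(1-alpha)).
alpha = 4, p = 0.35, q = 0.75.
p^alpha * q^(1-alpha) = 0.35^4 * 0.75^-3 = 0.03557.
(1-p)^alpha * (1-q)^(1-alpha) = 0.65^4 * 0.25^-3 = 11.4244.
sum = 0.03557 + 11.4244 = 11.45997.
D = (1/3)*log(11.45997) = 0.8130

0.8130


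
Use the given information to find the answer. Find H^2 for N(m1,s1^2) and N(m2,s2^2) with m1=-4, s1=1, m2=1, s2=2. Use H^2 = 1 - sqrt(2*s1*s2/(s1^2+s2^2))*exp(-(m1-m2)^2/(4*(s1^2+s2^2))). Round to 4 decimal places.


Squared Hellinger distance for Gaussians:
H^2 = 1 - sqrt(2*s1*s2/(s1^2+s2^2)) * exp(-(m1-m2)^2/(4*(s1^2+s2^2))).
s1^2 = 1, s2^2 = 4, s1^2+s2^2 = 5.
sqrt(2*1*2/(5)) = 0.894427.
(m1-m2)^2 = (-5)^2 = 25.
exp(-25/(4*5)) = exp(-1.25) = 0.286505.
H^2 = 1 - 0.894427*0.286505 = 0.7437

0.7437


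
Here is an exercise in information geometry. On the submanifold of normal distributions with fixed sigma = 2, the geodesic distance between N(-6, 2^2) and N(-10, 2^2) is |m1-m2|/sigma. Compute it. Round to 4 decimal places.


On the fixed-variance normal subfamily, geodesic distance = |m1-m2|/sigma.
|-6 - -10| = 4.
sigma = 2.
d = 4/2 = 2.0000

2.0000


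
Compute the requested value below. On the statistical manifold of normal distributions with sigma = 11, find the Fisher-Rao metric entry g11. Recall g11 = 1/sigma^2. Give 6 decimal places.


For the 2-parameter normal family, the Fisher metric has:
  g11 = 1/sigma^2, g22 = 2/sigma^2.
sigma = 11, sigma^2 = 121.
g11 = 0.008264

0.008264


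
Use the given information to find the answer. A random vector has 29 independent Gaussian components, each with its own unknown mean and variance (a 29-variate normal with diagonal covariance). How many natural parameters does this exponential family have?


Exponential family dimension calculation:
Each univariate normal has two natural parameters (mu/sigma^2 and -1/(2 sigma^2)).
With 29 independent components, dim = 2 * 29 = 58.

58


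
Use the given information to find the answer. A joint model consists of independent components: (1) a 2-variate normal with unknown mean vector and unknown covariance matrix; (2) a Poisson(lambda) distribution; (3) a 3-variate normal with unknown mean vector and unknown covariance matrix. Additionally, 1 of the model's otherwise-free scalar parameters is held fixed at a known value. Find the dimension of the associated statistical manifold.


The dimension of a statistical manifold equals the number of free
(independent) real parameters of the model. For a product of independent
blocks the parameter counts add.
- 2-variate normal: 2 (mean) + 2*3/2 = 3 (symmetric covariance) = 5.
- Poisson (lambda): 1.
- 3-variate normal: 3 (mean) + 3*4/2 = 6 (symmetric covariance) = 9.
Total = 5 + 1 + 9 = 15.
1 parameter(s) fixed at known values: 15 - 1 = 14.
Dimension = 14

14


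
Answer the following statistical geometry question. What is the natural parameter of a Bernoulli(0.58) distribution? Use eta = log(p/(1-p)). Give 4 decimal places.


Natural parameter for Bernoulli: eta = log(p/(1-p)).
p = 0.58, 1-p = 0.42.
p/(1-p) = 1.380952.
eta = log(1.380952) = 0.3228

0.3228


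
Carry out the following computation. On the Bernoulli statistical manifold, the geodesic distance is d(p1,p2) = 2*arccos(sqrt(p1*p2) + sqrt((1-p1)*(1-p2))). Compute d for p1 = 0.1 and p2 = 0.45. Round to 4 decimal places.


Geodesic distance on Bernoulli manifold:
d(p1,p2) = 2*arccos(sqrt(p1*p2) + sqrt((1-p1)*(1-p2))).
sqrt(p1*p2) = sqrt(0.1*0.45) = 0.212132.
sqrt((1-p1)*(1-p2)) = sqrt(0.9*0.55) = 0.703562.
arg = 0.212132 + 0.703562 = 0.915694.
d = 2*arccos(0.915694) = 0.8271

0.8271


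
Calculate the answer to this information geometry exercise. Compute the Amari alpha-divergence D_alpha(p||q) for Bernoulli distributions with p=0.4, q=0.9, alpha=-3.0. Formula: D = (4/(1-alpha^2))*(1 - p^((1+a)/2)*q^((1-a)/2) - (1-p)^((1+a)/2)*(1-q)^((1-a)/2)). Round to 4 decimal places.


Amari alpha-divergence:
D = (4/(1-alpha^2))*(1 - p^((1+a)/2)*q^((1-a)/2) - (1-p)^((1+a)/2)*(1-q)^((1-a)/2)).
alpha = -3.0, p = 0.4, q = 0.9.
e1 = (1+alpha)/2 = -1.0, e2 = (1-alpha)/2 = 2.0.
t1 = p^e1 * q^e2 = 0.4^-1.0 * 0.9^2.0 = 2.025.
t2 = (1-p)^e1 * (1-q)^e2 = 0.6^-1.0 * 0.1^2.0 = 0.016667.
4/(1-alpha^2) = -0.5.
D = -0.5*(1 - 2.025 - 0.016667) = 0.5208

0.5208


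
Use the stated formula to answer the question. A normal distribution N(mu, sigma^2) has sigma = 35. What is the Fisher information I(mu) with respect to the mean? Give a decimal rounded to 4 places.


The Fisher information for the mean of a normal distribution is I(mu) = 1/sigma^2.
sigma = 35, so sigma^2 = 1225.
I(mu) = 1/1225 = 0.0008

0.0008


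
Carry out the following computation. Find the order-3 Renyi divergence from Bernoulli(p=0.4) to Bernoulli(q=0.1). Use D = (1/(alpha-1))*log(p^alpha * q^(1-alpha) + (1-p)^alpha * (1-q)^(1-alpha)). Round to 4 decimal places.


Renyi divergence of order alpha between Bernoulli distributions:
D = (1/(alpha-1))*log(p^alpha * q^(1-alpha) + (1-p)^alpha * (1-q)^(1-alpha)).
alpha = 3, p = 0.4, q = 0.1.
p^alpha * q^(1-alpha) = 0.4^3 * 0.1^-2 = 6.4.
(1-p)^alpha * (1-q)^(1-alpha) = 0.6^3 * 0.9^-2 = 0.266667.
sum = 6.4 + 0.266667 = 6.666667.
D = (1/2)*log(6.666667) = 0.9486

0.9486


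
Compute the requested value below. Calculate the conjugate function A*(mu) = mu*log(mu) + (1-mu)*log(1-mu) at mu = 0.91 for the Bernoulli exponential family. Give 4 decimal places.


Legendre transform for Bernoulli:
A*(mu) = mu*log(mu) + (1-mu)*log(1-mu).
mu = 0.91, 1-mu = 0.09.
mu*log(mu) = 0.91*log(0.91) = -0.085823.
(1-mu)*log(1-mu) = 0.09*log(0.09) = -0.216715.
A* = -0.085823 + -0.216715 = -0.3025

-0.3025


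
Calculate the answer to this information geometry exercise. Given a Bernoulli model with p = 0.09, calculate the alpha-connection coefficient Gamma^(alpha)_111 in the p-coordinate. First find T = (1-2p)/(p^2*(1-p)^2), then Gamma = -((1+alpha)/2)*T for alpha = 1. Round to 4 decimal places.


Skewness (Amari-Chentsov) tensor: T = (1-2p)/(p^2*(1-p)^2).
p = 0.09, 1-2p = 0.82, p^2 = 0.0081, (1-p)^2 = 0.8281.
T = 0.82/(0.0081 * 0.8281) = 122.249206.
In the p-coordinate, Gamma^(alpha) = Gamma^(0) - (alpha/2)*T with Gamma^(0) = (1/2)*g'(p) = -T/2,
so Gamma^(alpha) = -((1+alpha)/2)*T.
alpha = 1, -(1+alpha)/2 = -1.0.
Gamma = -1.0 * 122.249206 = -122.2492

-122.2492
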